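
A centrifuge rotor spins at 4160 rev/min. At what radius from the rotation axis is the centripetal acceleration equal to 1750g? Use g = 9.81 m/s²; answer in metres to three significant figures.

0.0905 m

ω = 4160 rev/min × 2π/60 = 435.6 rad/s.
a_c = ω²r = 1750g ⇒ r = 1750 × 9.81 / (435.6)² = 17170/189800 = 0.09046 m.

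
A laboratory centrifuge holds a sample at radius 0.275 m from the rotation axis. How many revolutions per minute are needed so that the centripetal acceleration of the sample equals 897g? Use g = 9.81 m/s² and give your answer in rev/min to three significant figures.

Require ω²r = 897g, so ω = √(897 × 9.81/0.275) = 178.9 rad/s.
In rev/min: ω × 60/(2π) = 178.9 × 60/(2π) = 1708 rev/min.

1710 rev/min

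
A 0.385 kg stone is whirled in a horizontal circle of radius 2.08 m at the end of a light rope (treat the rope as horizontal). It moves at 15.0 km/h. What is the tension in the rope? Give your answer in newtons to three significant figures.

3.21 N

v = 15.0 km/h = 15.0/3.6 = 4.167 m/s.
The tension is the only horizontal force, so it supplies the full centripetal force: T = m v²/r = 0.385 × (4.167)²/2.08 = 0.385 × 17.36/2.08 = 3.213 N.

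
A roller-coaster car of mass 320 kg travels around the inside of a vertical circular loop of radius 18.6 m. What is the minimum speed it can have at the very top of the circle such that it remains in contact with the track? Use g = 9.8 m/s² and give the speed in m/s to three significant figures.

13.5 m/s

At the highest point the centre is directly below, so both the weight and N act inward: N + mg = mv²/r.
At minimum speed N → 0, so mg = mv_min²/r ⇒ v_min = √(g r) = √(9.8 × 18.6) = 13.50 m/s.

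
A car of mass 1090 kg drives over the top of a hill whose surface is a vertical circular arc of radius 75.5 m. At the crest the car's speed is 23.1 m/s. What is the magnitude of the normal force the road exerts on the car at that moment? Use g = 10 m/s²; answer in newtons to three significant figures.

3200 N

At the crest the centripetal acceleration points downward (toward the centre of the arc), so mg − N = mv²/r.
N = m(g − v²/r) = 1090 × (10.0 − (23.1)²/75.5) = 1090 × (10.0 − 7.068) = 1090 × 2.932 = 3196 N.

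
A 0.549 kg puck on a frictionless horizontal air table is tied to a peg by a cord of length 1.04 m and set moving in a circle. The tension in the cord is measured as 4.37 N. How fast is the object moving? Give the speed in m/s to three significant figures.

2.88 m/s

T = m v²/r ⇒ v = √(T r / m) = √(4.37 × 1.04 / 0.549) = √8.278 = 2.877 m/s.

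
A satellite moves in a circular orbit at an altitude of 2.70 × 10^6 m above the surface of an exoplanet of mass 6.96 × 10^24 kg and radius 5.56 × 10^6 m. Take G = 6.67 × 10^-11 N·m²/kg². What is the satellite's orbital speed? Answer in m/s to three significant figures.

7500 m/s

Orbital radius r = R + h = 5.56 × 10^6 + 2.70 × 10^6 = 8.260 × 10^6 m.
Gravity supplies the centripetal force: G M m / r² = m v² / r, so v = √(GM/r).
v = √(6.67 × 10^-11 × 6.96 × 10^24 / 8.260 × 10^6) = √(5.620 × 10^7) = 7497 m/s.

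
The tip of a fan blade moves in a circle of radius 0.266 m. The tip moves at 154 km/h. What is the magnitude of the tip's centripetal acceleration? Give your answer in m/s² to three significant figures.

v = 154 km/h = 154/3.6 = 42.78 m/s.
a_c = v²/r = (42.78)²/0.266 = 1830/0.266 = 6879 m/s².

6880 m/s²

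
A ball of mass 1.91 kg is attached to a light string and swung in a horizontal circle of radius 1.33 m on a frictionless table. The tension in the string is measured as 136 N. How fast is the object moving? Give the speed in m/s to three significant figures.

9.73 m/s

T = m v²/r ⇒ v = √(T r / m) = √(136 × 1.33 / 1.91) = √94.70 = 9.731 m/s.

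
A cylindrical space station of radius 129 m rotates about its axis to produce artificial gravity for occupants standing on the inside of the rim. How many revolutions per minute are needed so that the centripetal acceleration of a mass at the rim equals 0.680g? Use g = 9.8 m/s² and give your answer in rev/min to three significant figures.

Require ω²r = 0.680g, so ω = √(0.680 × 9.8/129) = 0.2273 rad/s.
In rev/min: ω × 60/(2π) = 0.2273 × 60/(2π) = 2.170 rev/min.

2.17 rev/min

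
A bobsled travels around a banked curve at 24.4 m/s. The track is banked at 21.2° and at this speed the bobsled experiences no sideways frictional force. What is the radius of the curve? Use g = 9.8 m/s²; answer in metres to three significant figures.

Frictionless banking: tanθ = v²/(rg), so r = v²/(g tanθ).
r = (24.4)²/(9.8 × tan 21.2°) = 595.4/(9.8 × 0.3879) = 595.4/3.801 = 156.6 m.

157 m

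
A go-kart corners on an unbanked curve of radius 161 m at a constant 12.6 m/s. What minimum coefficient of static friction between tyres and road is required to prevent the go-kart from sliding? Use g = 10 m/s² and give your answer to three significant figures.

Friction provides the centripetal force: μ_s m g = m v²/r, so μ_s = v²/(g r) = (12.60)²/(10.0 × 161) = 158.8/1610 = 0.09861.

0.0986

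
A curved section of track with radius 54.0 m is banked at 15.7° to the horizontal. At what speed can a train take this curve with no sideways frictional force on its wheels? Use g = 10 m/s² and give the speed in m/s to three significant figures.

On a frictionless banked curve, N sinθ = mv²/r and N cosθ = mg, so tanθ = v²/(rg).
v = √(r g tanθ) = √(54.0 × 10.0 × tan 15.7°) = √(54.0 × 10.0 × 0.2811) = √151.8 = 12.32 m/s.

12.3 m/s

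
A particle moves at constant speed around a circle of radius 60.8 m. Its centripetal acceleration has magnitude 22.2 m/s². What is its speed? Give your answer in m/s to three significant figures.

a_c = v²/r ⇒ v = √(a_c · r) = √(22.2 × 60.8) = √1350 = 36.74 m/s.

36.7 m/s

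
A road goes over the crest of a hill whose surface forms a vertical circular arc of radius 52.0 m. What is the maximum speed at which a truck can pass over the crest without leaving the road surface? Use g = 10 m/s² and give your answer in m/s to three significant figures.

22.8 m/s

At the crest the centre of the circle is below the truck, so the net downward (centripetal) force is mg − N = mv²/r.
The truck leaves the road when N → 0, giving v_max = √(g r) = √(10.0 × 52.0) = 22.80 m/s.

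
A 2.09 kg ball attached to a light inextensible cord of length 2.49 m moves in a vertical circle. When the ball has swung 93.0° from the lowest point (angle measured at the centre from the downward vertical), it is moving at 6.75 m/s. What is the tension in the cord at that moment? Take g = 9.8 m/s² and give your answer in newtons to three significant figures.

37.2 N

Take the radial direction toward the centre of the circle as positive. The component of the weight along the string toward the centre is −mg cos φ (φ measured from the bottom), so Newton's second law along the string gives T − mg cos φ = m v²/r.
cos 93.0° = -0.05234, so T = m(v²/r + g cos φ) = 2.09 × ((6.75)²/2.49 + 9.8 × -0.05234) = 2.09 × (18.30 + (-0.5129)) = 2.09 × 17.79 = 37.17 N.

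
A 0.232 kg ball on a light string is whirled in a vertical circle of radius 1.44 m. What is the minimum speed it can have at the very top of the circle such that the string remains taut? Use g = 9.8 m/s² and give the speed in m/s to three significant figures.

3.76 m/s

At the highest point the centre is directly below, so both the weight and T act inward: T + mg = mv²/r.
At minimum speed T → 0, so mg = mv_min²/r ⇒ v_min = √(g r) = √(9.8 × 1.44) = 3.757 m/s.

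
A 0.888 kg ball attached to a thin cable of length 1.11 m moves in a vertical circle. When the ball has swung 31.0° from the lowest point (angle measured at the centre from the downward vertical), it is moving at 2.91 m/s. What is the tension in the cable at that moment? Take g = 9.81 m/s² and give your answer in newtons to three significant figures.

Take the radial direction toward the centre of the circle as positive. The component of the weight along the string toward the centre is −mg cos φ (φ measured from the bottom), so Newton's second law along the string gives T − mg cos φ = m v²/r.
cos 31.0° = 0.8572, so T = m(v²/r + g cos φ) = 0.888 × ((2.91)²/1.11 + 9.81 × 0.8572) = 0.888 × (7.629 + (8.409)) = 0.888 × 16.04 = 14.24 N.

14.2 N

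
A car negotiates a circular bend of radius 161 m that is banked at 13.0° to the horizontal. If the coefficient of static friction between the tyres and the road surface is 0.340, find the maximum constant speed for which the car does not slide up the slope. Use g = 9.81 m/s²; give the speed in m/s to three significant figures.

31.3 m/s

At the maximum speed, friction acts down the slope at its limiting value f = μN. Radially (horizontal, toward centre): N sinθ + μN cosθ = mv²/r. Vertically: N cosθ − μN sinθ = mg.
Dividing: v² = r g (sinθ + μcosθ)/(cosθ − μsinθ).
sinθ + μcosθ = 0.2250 + 0.340×0.9744 = 0.5562; cosθ − μsinθ = 0.9744 − 0.340×0.2250 = 0.8979.
v² = 161 × 9.81 × 0.5562/0.8979 = 978.4 m²/s², so v = 31.28 m/s.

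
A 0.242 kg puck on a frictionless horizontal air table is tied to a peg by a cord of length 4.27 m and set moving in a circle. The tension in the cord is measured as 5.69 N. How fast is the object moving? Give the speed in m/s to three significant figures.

10.0 m/s

T = m v²/r ⇒ v = √(T r / m) = √(5.69 × 4.27 / 0.242) = √100.4 = 10.02 m/s.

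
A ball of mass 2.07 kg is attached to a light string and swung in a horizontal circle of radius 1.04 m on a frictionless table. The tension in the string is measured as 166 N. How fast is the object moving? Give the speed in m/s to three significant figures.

9.13 m/s

T = m v²/r ⇒ v = √(T r / m) = √(166 × 1.04 / 2.07) = √83.40 = 9.132 m/s.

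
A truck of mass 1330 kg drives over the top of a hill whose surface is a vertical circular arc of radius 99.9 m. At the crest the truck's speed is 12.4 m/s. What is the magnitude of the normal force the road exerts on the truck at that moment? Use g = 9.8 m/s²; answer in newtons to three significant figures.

At the crest the centripetal acceleration points downward (toward the centre of the arc), so mg − N = mv²/r.
N = m(g − v²/r) = 1330 × (9.8 − (12.4)²/99.9) = 1330 × (9.8 − 1.539) = 1330 × 8.261 = 10990 N.

11000 N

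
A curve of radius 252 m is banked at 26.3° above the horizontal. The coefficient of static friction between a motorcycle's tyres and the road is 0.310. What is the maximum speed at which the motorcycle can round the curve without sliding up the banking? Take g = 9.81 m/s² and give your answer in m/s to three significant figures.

48.5 m/s

At the maximum speed, friction acts down the slope at its limiting value f = μN. Radially (horizontal, toward centre): N sinθ + μN cosθ = mv²/r. Vertically: N cosθ − μN sinθ = mg.
Dividing: v² = r g (sinθ + μcosθ)/(cosθ − μsinθ).
sinθ + μcosθ = 0.4431 + 0.310×0.8965 = 0.7210; cosθ − μsinθ = 0.8965 − 0.310×0.4431 = 0.7591.
v² = 252 × 9.81 × 0.7210/0.7591 = 2348 m²/s², so v = 48.45 m/s.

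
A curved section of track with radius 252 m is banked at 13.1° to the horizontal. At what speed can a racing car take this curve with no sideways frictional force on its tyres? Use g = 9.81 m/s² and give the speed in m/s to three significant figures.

On a frictionless banked curve, N sinθ = mv²/r and N cosθ = mg, so tanθ = v²/(rg).
v = √(r g tanθ) = √(252 × 9.81 × tan 13.1°) = √(252 × 9.81 × 0.2327) = √575.3 = 23.99 m/s.

24.0 m/s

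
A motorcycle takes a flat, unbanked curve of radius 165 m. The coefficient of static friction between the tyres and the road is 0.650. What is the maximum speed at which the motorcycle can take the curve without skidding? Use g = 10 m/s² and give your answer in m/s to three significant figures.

32.7 m/s

The only inward force on a level bend is static friction, so at the limit f_s = μ_s N = μ_s m g = m v²/r.
Mass cancels: v_max = √(μ_s g r) = √(0.650 × 10.0 × 165) = √1072 = 32.75 m/s.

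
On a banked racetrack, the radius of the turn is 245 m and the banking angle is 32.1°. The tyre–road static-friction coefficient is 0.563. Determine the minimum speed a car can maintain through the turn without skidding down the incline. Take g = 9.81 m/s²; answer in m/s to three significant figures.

At the minimum speed, friction acts up the slope at its limiting value f = μN. Radially (horizontal, toward centre): N sinθ − μN cosθ = mv²/r. Vertically: N cosθ + μN sinθ = mg.
Dividing: v² = r g (sinθ − μcosθ)/(cosθ + μsinθ).
sinθ − μcosθ = 0.5314 − 0.563×0.8471 = 0.05447; cosθ + μsinθ = 0.8471 + 0.563×0.5314 = 1.146.
v² = 245 × 9.81 × 0.05447/1.146 = 114.2 m²/s², so v = 10.69 m/s.

10.7 m/s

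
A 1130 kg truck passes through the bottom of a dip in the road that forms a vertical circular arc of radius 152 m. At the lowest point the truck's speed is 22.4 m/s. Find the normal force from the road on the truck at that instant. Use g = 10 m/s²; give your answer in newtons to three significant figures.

At the lowest point, N points up (toward the centre) and the weight mg points down (away from the centre), so the net inward force is N − mg = mv²/r.
N = m(v²/r + g) = 1130 × ((22.4)²/152 + 10.0) = 1130 × (3.301 + 10.0) = 1130 × 13.30 = 15030 N.

15000 N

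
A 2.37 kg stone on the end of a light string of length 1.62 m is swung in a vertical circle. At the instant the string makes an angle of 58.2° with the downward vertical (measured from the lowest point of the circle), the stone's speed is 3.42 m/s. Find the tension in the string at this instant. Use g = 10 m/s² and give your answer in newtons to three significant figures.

Take the radial direction toward the centre of the circle as positive. The component of the weight along the string toward the centre is −mg cos φ (φ measured from the bottom), so Newton's second law along the string gives T − mg cos φ = m v²/r.
cos 58.2° = 0.5270, so T = m(v²/r + g cos φ) = 2.37 × ((3.42)²/1.62 + 10.0 × 0.5270) = 2.37 × (7.220 + (5.270)) = 2.37 × 12.49 = 29.60 N.

29.6 N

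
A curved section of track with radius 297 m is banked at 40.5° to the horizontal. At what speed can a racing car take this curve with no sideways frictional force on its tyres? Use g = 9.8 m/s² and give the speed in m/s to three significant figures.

On a frictionless banked curve, N sinθ = mv²/r and N cosθ = mg, so tanθ = v²/(rg).
v = √(r g tanθ) = √(297 × 9.8 × tan 40.5°) = √(297 × 9.8 × 0.8541) = √2486 = 49.86 m/s.

49.9 m/s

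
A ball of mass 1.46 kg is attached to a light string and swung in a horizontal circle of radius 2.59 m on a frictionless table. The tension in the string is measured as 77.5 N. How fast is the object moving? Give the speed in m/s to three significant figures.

11.7 m/s

T = m v²/r ⇒ v = √(T r / m) = √(77.5 × 2.59 / 1.46) = √137.5 = 11.73 m/s.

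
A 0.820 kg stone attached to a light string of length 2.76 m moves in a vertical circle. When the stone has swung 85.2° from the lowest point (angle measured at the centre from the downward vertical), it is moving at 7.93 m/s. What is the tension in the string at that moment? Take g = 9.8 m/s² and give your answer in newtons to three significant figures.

Take the radial direction toward the centre of the circle as positive. The component of the weight along the string toward the centre is −mg cos φ (φ measured from the bottom), so Newton's second law along the string gives T − mg cos φ = m v²/r.
cos 85.2° = 0.08368, so T = m(v²/r + g cos φ) = 0.820 × ((7.93)²/2.76 + 9.8 × 0.08368) = 0.820 × (22.78 + (0.8200)) = 0.820 × 23.60 = 19.36 N.

19.4 N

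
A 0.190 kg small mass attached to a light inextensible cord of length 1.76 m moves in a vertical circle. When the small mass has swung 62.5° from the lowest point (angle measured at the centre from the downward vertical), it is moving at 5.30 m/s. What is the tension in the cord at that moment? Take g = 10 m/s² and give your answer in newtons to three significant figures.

3.91 N

Take the radial direction toward the centre of the circle as positive. The component of the weight along the string toward the centre is −mg cos φ (φ measured from the bottom), so Newton's second law along the string gives T − mg cos φ = m v²/r.
cos 62.5° = 0.4617, so T = m(v²/r + g cos φ) = 0.190 × ((5.30)²/1.76 + 10.0 × 0.4617) = 0.190 × (15.96 + (4.617)) = 0.190 × 20.58 = 3.910 N.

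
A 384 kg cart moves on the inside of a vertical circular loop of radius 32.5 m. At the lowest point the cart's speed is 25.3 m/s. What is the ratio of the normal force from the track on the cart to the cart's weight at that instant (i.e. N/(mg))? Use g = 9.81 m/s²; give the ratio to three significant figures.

At the bottom, N − mg = mv²/r, so N = m(v²/r + g) and N/(mg) = v²/(rg) + 1 = (25.3)²/(32.5 × 9.81) + 1 = 2.008 + 1 = 3.008.

3.01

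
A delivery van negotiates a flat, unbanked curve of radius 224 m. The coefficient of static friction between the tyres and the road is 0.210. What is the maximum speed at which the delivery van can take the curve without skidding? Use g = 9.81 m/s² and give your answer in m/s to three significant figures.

21.5 m/s

Friction provides the centripetal force on a flat curve. At maximum speed it is at its limiting value: μ_s m g = m v²/r.
Mass cancels: v_max = √(μ_s g r) = √(0.210 × 9.81 × 224) = √461.5 = 21.48 m/s.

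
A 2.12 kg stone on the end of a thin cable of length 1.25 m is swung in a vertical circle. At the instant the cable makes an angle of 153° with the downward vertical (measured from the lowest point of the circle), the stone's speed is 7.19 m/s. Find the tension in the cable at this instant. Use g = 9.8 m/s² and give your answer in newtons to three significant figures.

69.2 N

Take the radial direction toward the centre of the circle as positive. The component of the weight along the string toward the centre is −mg cos φ (φ measured from the bottom), so Newton's second law along the string gives T − mg cos φ = m v²/r.
cos 153° = -0.8910, so T = m(v²/r + g cos φ) = 2.12 × ((7.19)²/1.25 + 9.8 × -0.8910) = 2.12 × (41.36 + (-8.732)) = 2.12 × 32.63 = 69.17 N.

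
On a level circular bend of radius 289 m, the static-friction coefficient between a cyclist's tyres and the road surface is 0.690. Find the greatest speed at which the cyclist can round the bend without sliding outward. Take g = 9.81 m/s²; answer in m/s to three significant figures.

The only inward force on a level bend is static friction, so at the limit f_s = μ_s N = μ_s m g = m v²/r.
Mass cancels: v_max = √(μ_s g r) = √(0.690 × 9.81 × 289) = √1956 = 44.23 m/s.

44.2 m/s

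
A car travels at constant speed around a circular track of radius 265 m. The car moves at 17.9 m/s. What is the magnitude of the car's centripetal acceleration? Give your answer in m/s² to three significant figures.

1.21 m/s²

a_c = v²/r = (17.90)²/265 = 320.4/265 = 1.209 m/s².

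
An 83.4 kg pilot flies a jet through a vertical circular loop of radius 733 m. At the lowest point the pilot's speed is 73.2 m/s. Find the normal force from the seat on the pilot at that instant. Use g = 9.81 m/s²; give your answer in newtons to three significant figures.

1430 N

At the lowest point, N points up (toward the centre) and the weight mg points down (away from the centre), so the net inward force is N − mg = mv²/r.
N = m(v²/r + g) = 83.4 × ((73.2)²/733 + 9.81) = 83.4 × (7.310 + 9.81) = 83.4 × 17.12 = 1428 N.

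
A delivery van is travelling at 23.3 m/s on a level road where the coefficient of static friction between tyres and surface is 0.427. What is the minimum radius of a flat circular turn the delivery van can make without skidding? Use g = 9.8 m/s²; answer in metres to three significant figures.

At the limit, μ_s m g = m v²/r, so r_min = v²/(μ_s g) = (23.3)²/(0.427 × 9.8) = 542.9/4.185 = 129.7 m.

130 m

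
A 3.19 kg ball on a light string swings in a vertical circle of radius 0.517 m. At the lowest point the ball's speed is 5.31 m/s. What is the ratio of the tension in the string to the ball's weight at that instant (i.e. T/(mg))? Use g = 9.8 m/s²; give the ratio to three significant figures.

6.57

At the bottom, T − mg = mv²/r, so T = m(v²/r + g) and T/(mg) = v²/(rg) + 1 = (5.31)²/(0.517 × 9.8) + 1 = 5.565 + 1 = 6.565.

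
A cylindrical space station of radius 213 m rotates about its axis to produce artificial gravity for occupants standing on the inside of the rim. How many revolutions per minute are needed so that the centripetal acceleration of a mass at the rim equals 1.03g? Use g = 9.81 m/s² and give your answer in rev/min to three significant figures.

2.08 rev/min

Require ω²r = 1.03g, so ω = √(1.03 × 9.81/213) = 0.2178 rad/s.
In rev/min: ω × 60/(2π) = 0.2178 × 60/(2π) = 2.080 rev/min.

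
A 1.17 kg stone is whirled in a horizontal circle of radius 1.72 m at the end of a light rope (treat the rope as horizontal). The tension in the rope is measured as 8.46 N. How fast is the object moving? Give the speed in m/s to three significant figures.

T = m v²/r ⇒ v = √(T r / m) = √(8.46 × 1.72 / 1.17) = √12.44 = 3.527 m/s.

3.53 m/s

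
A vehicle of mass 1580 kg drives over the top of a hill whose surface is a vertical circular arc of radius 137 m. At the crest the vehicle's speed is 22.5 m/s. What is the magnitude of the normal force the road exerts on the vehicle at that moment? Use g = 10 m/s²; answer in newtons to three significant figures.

9960 N

At the crest the centripetal acceleration points downward (toward the centre of the arc), so mg − N = mv²/r.
N = m(g − v²/r) = 1580 × (10.0 − (22.5)²/137) = 1580 × (10.0 − 3.695) = 1580 × 6.305 = 9961 N.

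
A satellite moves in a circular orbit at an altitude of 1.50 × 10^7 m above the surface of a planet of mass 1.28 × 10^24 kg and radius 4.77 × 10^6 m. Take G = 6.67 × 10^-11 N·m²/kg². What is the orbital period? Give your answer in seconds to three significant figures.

59800 s

r = R + h = 4.77 × 10^6 + 1.50 × 10^7 = 1.977 × 10^7 m. Gravity provides the centripetal force: G M m / r² = m v² / r ⇒ v = √(GM/r) = 2078 m/s.
T = 2πr/v = 2π × 1.977 × 10^7 / 2078 = 59780 s.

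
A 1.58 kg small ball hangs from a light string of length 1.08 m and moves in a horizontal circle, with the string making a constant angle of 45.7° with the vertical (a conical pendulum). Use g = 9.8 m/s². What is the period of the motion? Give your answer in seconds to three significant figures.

1.74 s

r = L sinθ = 0.7729 m. From T sinθ = mω²r and T cosθ = mg: tanθ = ω²r/g, so ω² = g tanθ / r = g/(L cosθ).
ω = √(g/(L cosθ)) = √(9.8/(1.08 × 0.6984)) = √12.99 = 3.604 rad/s.
Period = 2π/ω = 1.743 s.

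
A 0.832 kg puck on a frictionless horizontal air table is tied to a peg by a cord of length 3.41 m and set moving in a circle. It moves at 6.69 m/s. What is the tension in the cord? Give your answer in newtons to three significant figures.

10.9 N

The tension is the only horizontal force, so it supplies the full centripetal force: T = m v²/r = 0.832 × (6.690)²/3.41 = 0.832 × 44.76/3.41 = 10.92 N.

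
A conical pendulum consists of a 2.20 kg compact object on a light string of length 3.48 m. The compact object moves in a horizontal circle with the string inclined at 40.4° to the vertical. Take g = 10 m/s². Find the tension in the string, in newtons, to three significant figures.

Vertically the bob has no acceleration, so T cosθ = mg.
T = mg/cosθ = 2.20 × 10.0 / cos 40.4° = 22.00/0.7615 = 28.89 N.

28.9 N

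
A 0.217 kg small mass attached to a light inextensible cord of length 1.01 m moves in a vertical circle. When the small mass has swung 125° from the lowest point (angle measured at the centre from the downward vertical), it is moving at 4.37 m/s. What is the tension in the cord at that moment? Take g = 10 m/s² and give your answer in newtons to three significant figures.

2.86 N

Take the radial direction toward the centre of the circle as positive. The component of the weight along the string toward the centre is −mg cos φ (φ measured from the bottom), so Newton's second law along the string gives T − mg cos φ = m v²/r.
cos 125° = -0.5736, so T = m(v²/r + g cos φ) = 0.217 × ((4.37)²/1.01 + 10.0 × -0.5736) = 0.217 × (18.91 + (-5.736)) = 0.217 × 13.17 = 2.858 N.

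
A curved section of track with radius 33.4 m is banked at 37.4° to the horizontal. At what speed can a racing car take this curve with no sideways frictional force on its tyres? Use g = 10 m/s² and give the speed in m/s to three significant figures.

On a frictionless banked curve, N sinθ = mv²/r and N cosθ = mg, so tanθ = v²/(rg).
v = √(r g tanθ) = √(33.4 × 10.0 × tan 37.4°) = √(33.4 × 10.0 × 0.7646) = √255.4 = 15.98 m/s.

16.0 m/s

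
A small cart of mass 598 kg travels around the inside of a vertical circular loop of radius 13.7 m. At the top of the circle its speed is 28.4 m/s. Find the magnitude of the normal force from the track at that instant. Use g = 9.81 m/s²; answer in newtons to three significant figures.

At the top, both N and the weight mg point inward (toward the centre), so N + mg = mv²/r.
N = m(v²/r − g) = 598 × ((28.4)²/13.7 − 9.81) = 598 × (58.87 − 9.81) = 598 × 49.06 = 29340 N.

29300 N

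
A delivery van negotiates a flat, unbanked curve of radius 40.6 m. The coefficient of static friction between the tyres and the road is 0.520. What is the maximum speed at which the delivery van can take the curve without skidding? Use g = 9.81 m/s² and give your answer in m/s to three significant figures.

14.4 m/s

On a flat curve, static friction is the only horizontal force, so it must supply the full centripetal force: μ_s m g = m v²/r.
Mass cancels: v_max = √(μ_s g r) = √(0.520 × 9.81 × 40.6) = √207.1 = 14.39 m/s.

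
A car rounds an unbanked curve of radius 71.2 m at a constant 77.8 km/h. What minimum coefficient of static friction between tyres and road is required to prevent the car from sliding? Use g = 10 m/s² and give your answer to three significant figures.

0.656

v = 77.8/3.6 = 21.61 m/s.
Friction provides the centripetal force: μ_s m g = m v²/r, so μ_s = v²/(g r) = (21.61)²/(10.0 × 71.2) = 467.0/712.0 = 0.6560.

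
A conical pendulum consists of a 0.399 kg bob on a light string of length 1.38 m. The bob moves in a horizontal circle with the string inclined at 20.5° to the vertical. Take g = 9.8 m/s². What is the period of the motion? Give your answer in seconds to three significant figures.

2.28 s

r = L sinθ = 0.4833 m. From T sinθ = mω²r and T cosθ = mg: tanθ = ω²r/g, so ω² = g tanθ / r = g/(L cosθ).
ω = √(g/(L cosθ)) = √(9.8/(1.38 × 0.9367)) = √7.582 = 2.753 rad/s.
Period = 2π/ω = 2.282 s.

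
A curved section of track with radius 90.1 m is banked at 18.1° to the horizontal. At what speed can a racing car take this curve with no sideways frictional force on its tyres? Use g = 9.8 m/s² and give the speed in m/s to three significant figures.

17.0 m/s

On a frictionless banked curve, N sinθ = mv²/r and N cosθ = mg, so tanθ = v²/(rg).
v = √(r g tanθ) = √(90.1 × 9.8 × tan 18.1°) = √(90.1 × 9.8 × 0.3269) = √288.6 = 16.99 m/s.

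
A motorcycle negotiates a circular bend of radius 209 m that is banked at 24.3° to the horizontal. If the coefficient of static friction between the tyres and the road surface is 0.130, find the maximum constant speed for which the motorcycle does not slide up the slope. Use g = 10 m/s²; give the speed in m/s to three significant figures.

At the maximum speed, friction acts down the slope at its limiting value f = μN. Radially (horizontal, toward centre): N sinθ + μN cosθ = mv²/r. Vertically: N cosθ − μN sinθ = mg.
Dividing: v² = r g (sinθ + μcosθ)/(cosθ − μsinθ).
sinθ + μcosθ = 0.4115 + 0.130×0.9114 = 0.5300; cosθ − μsinθ = 0.9114 − 0.130×0.4115 = 0.8579.
v² = 209 × 10.0 × 0.5300/0.8579 = 1291 m²/s², so v = 35.93 m/s.

35.9 m/s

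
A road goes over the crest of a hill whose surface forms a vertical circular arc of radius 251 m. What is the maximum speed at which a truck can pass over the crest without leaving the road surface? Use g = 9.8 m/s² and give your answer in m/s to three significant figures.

49.6 m/s

At the crest the centre of the circle is below the truck, so the net downward (centripetal) force is mg − N = mv²/r.
The truck leaves the road when N → 0, giving v_max = √(g r) = √(9.8 × 251) = 49.60 m/s.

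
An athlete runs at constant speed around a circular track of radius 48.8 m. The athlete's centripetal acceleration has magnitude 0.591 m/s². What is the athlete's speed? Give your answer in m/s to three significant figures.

5.37 m/s

a_c = v²/r ⇒ v = √(a_c · r) = √(0.591 × 48.8) = √28.84 = 5.370 m/s.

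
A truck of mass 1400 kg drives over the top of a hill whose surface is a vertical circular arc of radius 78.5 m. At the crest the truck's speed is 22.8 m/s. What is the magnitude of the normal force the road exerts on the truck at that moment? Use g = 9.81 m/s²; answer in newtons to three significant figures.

4460 N

At the crest the centripetal acceleration points downward (toward the centre of the arc), so mg − N = mv²/r.
N = m(g − v²/r) = 1400 × (9.81 − (22.8)²/78.5) = 1400 × (9.81 − 6.622) = 1400 × 3.188 = 4463 N.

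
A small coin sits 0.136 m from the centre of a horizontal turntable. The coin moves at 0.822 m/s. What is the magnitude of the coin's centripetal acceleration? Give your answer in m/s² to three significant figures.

4.97 m/s²

a_c = v²/r = (0.8220)²/0.136 = 0.6757/0.136 = 4.968 m/s².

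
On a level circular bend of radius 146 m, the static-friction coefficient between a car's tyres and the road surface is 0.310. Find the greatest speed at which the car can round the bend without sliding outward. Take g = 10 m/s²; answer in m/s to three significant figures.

21.3 m/s

Friction provides the centripetal force on a flat curve. At maximum speed it is at its limiting value: μ_s m g = m v²/r.
Mass cancels: v_max = √(μ_s g r) = √(0.310 × 10.0 × 146) = √452.6 = 21.27 m/s.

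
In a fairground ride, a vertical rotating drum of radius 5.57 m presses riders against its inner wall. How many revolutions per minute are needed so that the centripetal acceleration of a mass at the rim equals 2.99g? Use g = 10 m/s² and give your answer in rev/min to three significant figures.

22.1 rev/min

Require ω²r = 2.99g, so ω = √(2.99 × 10.0/5.57) = 2.317 rad/s.
In rev/min: ω × 60/(2π) = 2.317 × 60/(2π) = 22.12 rev/min.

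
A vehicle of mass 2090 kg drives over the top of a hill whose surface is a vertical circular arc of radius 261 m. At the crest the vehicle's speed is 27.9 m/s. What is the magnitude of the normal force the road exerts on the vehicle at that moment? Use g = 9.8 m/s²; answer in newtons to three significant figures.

14200 N

At the crest the centripetal acceleration points downward (toward the centre of the arc), so mg − N = mv²/r.
N = m(g − v²/r) = 2090 × (9.8 − (27.9)²/261) = 2090 × (9.8 − 2.982) = 2090 × 6.818 = 14250 N.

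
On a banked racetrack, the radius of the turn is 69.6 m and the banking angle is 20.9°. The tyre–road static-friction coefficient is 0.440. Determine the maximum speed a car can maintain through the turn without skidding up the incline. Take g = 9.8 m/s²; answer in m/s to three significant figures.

26.0 m/s

At the maximum speed, friction acts down the slope at its limiting value f = μN. Radially (horizontal, toward centre): N sinθ + μN cosθ = mv²/r. Vertically: N cosθ − μN sinθ = mg.
Dividing: v² = r g (sinθ + μcosθ)/(cosθ − μsinθ).
sinθ + μcosθ = 0.3567 + 0.440×0.9342 = 0.7678; cosθ − μsinθ = 0.9342 − 0.440×0.3567 = 0.7772.
v² = 69.6 × 9.8 × 0.7678/0.7772 = 673.8 m²/s², so v = 25.96 m/s.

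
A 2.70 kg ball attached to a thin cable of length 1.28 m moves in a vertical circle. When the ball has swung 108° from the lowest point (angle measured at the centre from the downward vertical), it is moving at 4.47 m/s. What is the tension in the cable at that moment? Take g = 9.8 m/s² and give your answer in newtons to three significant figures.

34.0 N

Take the radial direction toward the centre of the circle as positive. The component of the weight along the string toward the centre is −mg cos φ (φ measured from the bottom), so Newton's second law along the string gives T − mg cos φ = m v²/r.
cos 108° = -0.3090, so T = m(v²/r + g cos φ) = 2.70 × ((4.47)²/1.28 + 9.8 × -0.3090) = 2.70 × (15.61 + (-3.028)) = 2.70 × 12.58 = 33.97 N.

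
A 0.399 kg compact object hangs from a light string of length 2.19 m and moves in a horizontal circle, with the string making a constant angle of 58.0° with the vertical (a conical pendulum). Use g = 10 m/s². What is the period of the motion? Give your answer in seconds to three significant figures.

2.14 s

r = L sinθ = 1.857 m. From T sinθ = mω²r and T cosθ = mg: tanθ = ω²r/g, so ω² = g tanθ / r = g/(L cosθ).
ω = √(g/(L cosθ)) = √(10.0/(2.19 × 0.5299)) = √8.617 = 2.935 rad/s.
Period = 2π/ω = 2.140 s.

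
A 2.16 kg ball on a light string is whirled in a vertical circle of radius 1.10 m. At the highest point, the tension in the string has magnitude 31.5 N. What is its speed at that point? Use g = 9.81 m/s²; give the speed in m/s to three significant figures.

At the top, T + mg = mv²/r, so v = √(r(T/m + g)) = √(1.10 × (31.5/2.16 + 9.81)) = √(1.10 × 24.39) = √26.83 = 5.180 m/s.

5.18 m/s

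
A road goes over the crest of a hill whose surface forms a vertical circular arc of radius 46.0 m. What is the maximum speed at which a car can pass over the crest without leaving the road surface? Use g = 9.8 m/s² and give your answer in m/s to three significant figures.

At the crest the centre of the circle is below the car, so the net downward (centripetal) force is mg − N = mv²/r.
The car leaves the road when N → 0, giving v_max = √(g r) = √(9.8 × 46.0) = 21.23 m/s.

21.2 m/s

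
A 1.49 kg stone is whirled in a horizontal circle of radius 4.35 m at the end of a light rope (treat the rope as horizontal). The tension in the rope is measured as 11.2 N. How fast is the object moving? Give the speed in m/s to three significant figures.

T = m v²/r ⇒ v = √(T r / m) = √(11.2 × 4.35 / 1.49) = √32.70 = 5.718 m/s.

5.72 m/s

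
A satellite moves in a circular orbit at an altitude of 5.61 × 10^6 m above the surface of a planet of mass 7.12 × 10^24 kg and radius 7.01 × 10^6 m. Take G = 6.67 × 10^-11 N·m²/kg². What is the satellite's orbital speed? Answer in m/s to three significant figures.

Orbital radius r = R + h = 7.01 × 10^6 + 5.61 × 10^6 = 1.262 × 10^7 m.
Gravity supplies the centripetal force: G M m / r² = m v² / r, so v = √(GM/r).
v = √(6.67 × 10^-11 × 7.12 × 10^24 / 1.262 × 10^7) = √(3.763 × 10^7) = 6134 m/s.

6130 m/s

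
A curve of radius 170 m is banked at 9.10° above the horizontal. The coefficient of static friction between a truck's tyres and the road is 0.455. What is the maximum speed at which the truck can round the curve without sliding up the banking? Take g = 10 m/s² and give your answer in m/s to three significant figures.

At the maximum speed, friction acts down the slope at its limiting value f = μN. Radially (horizontal, toward centre): N sinθ + μN cosθ = mv²/r. Vertically: N cosθ − μN sinθ = mg.
Dividing: v² = r g (sinθ + μcosθ)/(cosθ − μsinθ).
sinθ + μcosθ = 0.1582 + 0.455×0.9874 = 0.6074; cosθ − μsinθ = 0.9874 − 0.455×0.1582 = 0.9155.
v² = 170 × 10.0 × 0.6074/0.9155 = 1128 m²/s², so v = 33.59 m/s.

33.6 m/s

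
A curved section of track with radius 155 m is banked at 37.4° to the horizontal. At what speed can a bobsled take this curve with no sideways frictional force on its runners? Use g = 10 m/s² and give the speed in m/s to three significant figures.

On a frictionless banked curve, N sinθ = mv²/r and N cosθ = mg, so tanθ = v²/(rg).
v = √(r g tanθ) = √(155 × 10.0 × tan 37.4°) = √(155 × 10.0 × 0.7646) = √1185 = 34.42 m/s.

34.4 m/s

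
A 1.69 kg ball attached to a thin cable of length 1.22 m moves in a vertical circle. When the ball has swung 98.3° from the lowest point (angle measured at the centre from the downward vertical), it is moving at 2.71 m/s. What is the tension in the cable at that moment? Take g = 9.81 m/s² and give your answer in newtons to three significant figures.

7.78 N

Take the radial direction toward the centre of the circle as positive. The component of the weight along the string toward the centre is −mg cos φ (φ measured from the bottom), so Newton's second law along the string gives T − mg cos φ = m v²/r.
cos 98.3° = -0.1444, so T = m(v²/r + g cos φ) = 1.69 × ((2.71)²/1.22 + 9.81 × -0.1444) = 1.69 × (6.020 + (-1.416)) = 1.69 × 4.604 = 7.780 N.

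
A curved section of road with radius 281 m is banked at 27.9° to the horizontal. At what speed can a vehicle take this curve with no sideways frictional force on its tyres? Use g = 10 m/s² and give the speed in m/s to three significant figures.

38.6 m/s

On a frictionless banked curve, N sinθ = mv²/r and N cosθ = mg, so tanθ = v²/(rg).
v = √(r g tanθ) = √(281 × 10.0 × tan 27.9°) = √(281 × 10.0 × 0.5295) = √1488 = 38.57 m/s.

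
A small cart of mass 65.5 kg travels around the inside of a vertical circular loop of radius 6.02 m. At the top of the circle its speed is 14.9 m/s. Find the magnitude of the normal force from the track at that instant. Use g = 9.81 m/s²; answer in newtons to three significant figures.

1770 N

At the top, both N and the weight mg point inward (toward the centre), so N + mg = mv²/r.
N = m(v²/r − g) = 65.5 × ((14.9)²/6.02 − 9.81) = 65.5 × (36.88 − 9.81) = 65.5 × 27.07 = 1773 N.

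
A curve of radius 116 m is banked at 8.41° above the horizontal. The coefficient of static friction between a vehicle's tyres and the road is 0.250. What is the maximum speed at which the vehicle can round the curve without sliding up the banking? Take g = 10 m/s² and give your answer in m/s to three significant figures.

21.9 m/s

At the maximum speed, friction acts down the slope at its limiting value f = μN. Radially (horizontal, toward centre): N sinθ + μN cosθ = mv²/r. Vertically: N cosθ − μN sinθ = mg.
Dividing: v² = r g (sinθ + μcosθ)/(cosθ − μsinθ).
sinθ + μcosθ = 0.1463 + 0.250×0.9892 = 0.3936; cosθ − μsinθ = 0.9892 − 0.250×0.1463 = 0.9527.
v² = 116 × 10.0 × 0.3936/0.9527 = 479.2 m²/s², so v = 21.89 m/s.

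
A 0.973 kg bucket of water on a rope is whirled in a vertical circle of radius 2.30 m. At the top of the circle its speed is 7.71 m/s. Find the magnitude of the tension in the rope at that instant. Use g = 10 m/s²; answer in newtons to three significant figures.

At the top, both T and the weight mg point inward (toward the centre), so T + mg = mv²/r.
T = m(v²/r − g) = 0.973 × ((7.71)²/2.30 − 10.0) = 0.973 × (25.85 − 10.0) = 0.973 × 15.85 = 15.42 N.

15.4 N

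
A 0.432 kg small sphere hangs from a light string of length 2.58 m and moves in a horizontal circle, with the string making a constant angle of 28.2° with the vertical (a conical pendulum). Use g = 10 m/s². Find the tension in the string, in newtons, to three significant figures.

Vertically the bob has no acceleration, so T cosθ = mg.
T = mg/cosθ = 0.432 × 10.0 / cos 28.2° = 4.320/0.8813 = 4.902 N.

4.90 N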